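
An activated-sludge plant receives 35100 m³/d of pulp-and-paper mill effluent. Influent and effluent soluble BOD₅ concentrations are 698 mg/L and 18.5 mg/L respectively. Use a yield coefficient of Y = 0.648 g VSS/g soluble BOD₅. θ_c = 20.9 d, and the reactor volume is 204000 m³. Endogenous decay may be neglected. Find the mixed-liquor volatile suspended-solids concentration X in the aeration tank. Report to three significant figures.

From V·X = Y·Q·(S₀ − S)·θ_c (decay neglected): X = 0.648 × 35100 × (698 − 18.5) × 20.9 / 204000 = 1583 mg/L.

X ≈ 1580 mg/L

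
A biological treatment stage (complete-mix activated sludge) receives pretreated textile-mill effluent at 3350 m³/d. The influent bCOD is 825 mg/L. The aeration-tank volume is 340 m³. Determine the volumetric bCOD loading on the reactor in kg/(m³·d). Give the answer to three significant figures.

Applied bCOD load per unit volume = Q·S₀/V = (3350 × 825/1000)/340.0 = 8.129 kg bCOD·m⁻³·d⁻¹.

L_v ≈ 8.13 kg bCOD/(m³·d)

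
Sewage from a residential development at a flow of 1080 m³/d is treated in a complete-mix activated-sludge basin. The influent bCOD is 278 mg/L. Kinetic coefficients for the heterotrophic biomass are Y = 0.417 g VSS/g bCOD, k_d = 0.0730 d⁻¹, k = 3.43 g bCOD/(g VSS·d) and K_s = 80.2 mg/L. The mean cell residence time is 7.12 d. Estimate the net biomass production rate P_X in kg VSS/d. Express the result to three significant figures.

From the Monod/SRT balance for a CMAS, S = K_s·(1+k_d θ_c)/[θ_c·(Y k − k_d) − 1] = 80.2 × (1 + 0.0730 × 7.12) / [7.12 × (0.417 × 3.43 − 0.0730) − 1] = 121.9 / 8.664 = 14.07 mg/L.
Correct the yield for decay: Y_obs = Y/(1 + k_d θ_c) = 0.417 / (1 + 0.0730 × 7.12) = 0.417 / 1.520 = 0.2744.
Substrate removed = Q·(S₀ − S) = 1080 m³/d × (278 − 14.1) g/m³ = 2.85×10^5 g/d = 285.0 kg/d.
Net biomass production P_X = Y_obs × Q·(S₀ − S) = 0.2744 × 285.0 = 78.20 kg VSS/d.

P_X ≈ 78.2 kg VSS/d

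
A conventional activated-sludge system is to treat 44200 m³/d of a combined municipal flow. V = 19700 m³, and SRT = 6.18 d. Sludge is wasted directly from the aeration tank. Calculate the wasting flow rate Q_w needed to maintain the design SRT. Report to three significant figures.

Q_w ≈ 3190 m³/d

Wasting from the aeration tank: Q_w = V / θ_c = 19700 / 6.18 = 3188 m³/d.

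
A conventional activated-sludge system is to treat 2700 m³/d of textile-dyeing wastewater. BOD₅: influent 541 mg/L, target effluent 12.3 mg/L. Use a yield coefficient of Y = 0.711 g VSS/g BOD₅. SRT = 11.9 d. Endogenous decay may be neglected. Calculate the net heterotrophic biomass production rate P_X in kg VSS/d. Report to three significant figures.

P_X ≈ 1010 kg VSS/d

No decay correction is needed, so Y_obs = Y = 0.711.
Mass of BOD₅ removed per day: Q(S₀ − S) = 2700 × 528.7 g/m³ = 1427 kg/d.
Biomass produced: P_X = Y_obs·Q·ΔS = 0.7110 × 1427 ≈ 1015 kg VSS/d.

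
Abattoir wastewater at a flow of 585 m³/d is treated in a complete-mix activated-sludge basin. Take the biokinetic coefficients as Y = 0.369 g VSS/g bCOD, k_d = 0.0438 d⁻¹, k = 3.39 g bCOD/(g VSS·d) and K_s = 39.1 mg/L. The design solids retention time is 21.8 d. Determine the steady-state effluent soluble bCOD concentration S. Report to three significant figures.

For a completely mixed reactor with recycle the Lawrence–McCarty relation gives S = K_s·(1 + k_d·θ_c) / [θ_c·(Y·k − k_d) − 1] = 39.1 × (1 + 0.0438 × 21.8) / [21.8 × (0.369 × 3.39 − 0.0438) − 1] = 76.43 / 25.31 = 3.019 mg/L.

S ≈ 3.02 mg/L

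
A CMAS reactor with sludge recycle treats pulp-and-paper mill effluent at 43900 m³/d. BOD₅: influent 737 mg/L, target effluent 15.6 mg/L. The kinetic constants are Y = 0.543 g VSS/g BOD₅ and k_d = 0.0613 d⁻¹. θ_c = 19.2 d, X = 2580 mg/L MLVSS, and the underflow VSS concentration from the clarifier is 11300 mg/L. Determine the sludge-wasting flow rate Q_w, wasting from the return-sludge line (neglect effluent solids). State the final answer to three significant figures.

Q_w ≈ 699 m³/d

From the SRT design equation V = Y Q (S₀−S) θ_c / [X (1 + k_d θ_c)] = 0.543 × 43900 × (737 − 15.6) × 19.2 / [2580 × (1 + 0.0613 × 19.2)] = 3.3×10^8 / 5617 = 58786 m³.
θ_c = V·X/(Q_w·X_r) when wasting from the recycle, so Q_w = V·X/(θ_c·X_r) = 58786 × 2580 / (19.2 × 11300) = 699.1 m³/d.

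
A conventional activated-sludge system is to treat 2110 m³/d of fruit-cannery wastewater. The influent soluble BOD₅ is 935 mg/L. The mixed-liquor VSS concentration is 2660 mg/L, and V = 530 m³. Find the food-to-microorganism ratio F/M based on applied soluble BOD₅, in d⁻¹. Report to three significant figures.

F/M = applied load / biomass = Q·S₀/(V·X) = 2110 × 935 / (530.0 × 2660) = 1.399 d⁻¹.

F/M ≈ 1.40 d⁻¹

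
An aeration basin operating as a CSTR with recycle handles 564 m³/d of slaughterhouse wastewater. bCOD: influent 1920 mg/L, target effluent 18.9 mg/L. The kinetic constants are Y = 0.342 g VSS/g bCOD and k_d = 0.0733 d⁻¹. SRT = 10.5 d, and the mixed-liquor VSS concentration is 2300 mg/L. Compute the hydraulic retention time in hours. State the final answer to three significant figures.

Rearranging the biomass balance for a CMAS with decay, V = Y·Q·ΔS·θ_c / [X·(1+k_d θ_c)] = 0.342 × 564 × (1920 − 18.9) × 10.5 / [2300 × (1 + 0.0733 × 10.5)] = 3.85×10^6 / 4070 = 946.0 m³.
τ = V/Q = 946.0/564 = 1.677 d, or 40.25 h.

τ ≈ 40.3 h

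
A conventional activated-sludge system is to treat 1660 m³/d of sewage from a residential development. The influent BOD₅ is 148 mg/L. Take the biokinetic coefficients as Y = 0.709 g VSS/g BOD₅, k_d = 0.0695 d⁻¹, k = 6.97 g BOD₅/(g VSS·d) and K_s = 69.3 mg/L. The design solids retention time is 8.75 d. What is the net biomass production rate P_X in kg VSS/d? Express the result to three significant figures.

Effluent substrate depends only on kinetics and SRT: S = K_s(1 + k_d θ_c) / [θ_c(Yk − k_d) − 1] = 69.3 × (1 + 0.0695 × 8.75) / [8.75 × (0.709 × 6.97 − 0.0695) − 1] = 111.4 / 41.63 = 2.677 mg/L.
Observed yield with endogenous decay: Y_obs = Y / (1 + k_d·θ_c) = 0.709 / (1 + 0.0695 × 8.75) = 0.709 / 1.608 = 0.4409 g VSS/g BOD₅.
Q·(S₀ − S) = 1660 × (148 − 2.68) × 10⁻³ = 241.2 kg/d removed.
Net biomass production P_X = Y_obs × Q·(S₀ − S) = 0.4409 × 241.2 = 106.4 kg VSS/d.

P_X ≈ 106 kg VSS/d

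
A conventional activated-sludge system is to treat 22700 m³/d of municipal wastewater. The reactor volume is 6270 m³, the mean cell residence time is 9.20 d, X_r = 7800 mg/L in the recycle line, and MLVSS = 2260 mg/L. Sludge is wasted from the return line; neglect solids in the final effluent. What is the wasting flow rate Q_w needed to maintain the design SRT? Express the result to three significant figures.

θ_c = V·X/(Q_w·X_r) when wasting from the recycle, so Q_w = V·X/(θ_c·X_r) = 6270 × 2260 / (9.20 × 7800) = 197.5 m³/d.

Q_w ≈ 197 m³/d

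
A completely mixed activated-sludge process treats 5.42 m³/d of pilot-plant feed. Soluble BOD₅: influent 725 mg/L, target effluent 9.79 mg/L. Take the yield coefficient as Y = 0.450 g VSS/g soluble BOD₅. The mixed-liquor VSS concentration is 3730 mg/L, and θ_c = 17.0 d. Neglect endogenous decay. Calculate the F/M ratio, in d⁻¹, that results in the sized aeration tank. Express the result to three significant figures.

With k_d = 0 the design equation reduces to V = Y Q (S₀−S) θ_c / X = 0.450 × 5.42 × (725 − 9.79) × 17.0 / 3730 = 7.950 m³.
Food-to-microorganism ratio F/M = Q S₀ / (V X) = 5.42 × 725 / (7.950 × 3730) = 0.1325 d⁻¹.

F/M ≈ 0.133 d⁻¹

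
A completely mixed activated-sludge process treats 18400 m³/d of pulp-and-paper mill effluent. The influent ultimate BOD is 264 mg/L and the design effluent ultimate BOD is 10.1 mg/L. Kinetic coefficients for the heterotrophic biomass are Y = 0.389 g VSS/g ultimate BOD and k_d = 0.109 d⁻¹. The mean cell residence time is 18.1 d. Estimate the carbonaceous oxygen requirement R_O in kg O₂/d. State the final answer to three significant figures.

R_O ≈ 3800 kg O₂/d

Y_obs = Y / (1 + k_d θ_c) = 0.389 / (1 + 0.109 × 18.1) = 0.389 / 2.973 = 0.1308.
ΔS = 264 − 10.1 = 253.9 mg/L, so the substrate removal rate is 18400 × 253.9/1000 = 4672 kg ultimate BOD/d.
Net sludge production P_X = 0.1308 × 4672 = 611.3 kg VSS/d.
R_O = Q·ΔS − 1.42 P_X = 4672 − 868.0 = 3804 kg O₂/d.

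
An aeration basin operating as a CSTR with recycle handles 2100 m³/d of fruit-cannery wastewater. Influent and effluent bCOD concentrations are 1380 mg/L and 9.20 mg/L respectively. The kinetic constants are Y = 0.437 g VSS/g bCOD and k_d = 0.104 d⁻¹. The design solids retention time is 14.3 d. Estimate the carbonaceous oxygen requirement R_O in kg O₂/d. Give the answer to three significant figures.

R_O ≈ 2160 kg O₂/d

Observed yield with endogenous decay: Y_obs = Y / (1 + k_d·θ_c) = 0.437 / (1 + 0.104 × 14.3) = 0.437 / 2.487 = 0.1757 g VSS/g bCOD.
ΔS = 1380 − 9.20 = 1371 mg/L, so the substrate removal rate is 2100 × 1371/1000 = 2879 kg bCOD/d.
P_X = Y_obs·Q·(S₀ − S) = 0.1757 × 2879 = 505.8 kg VSS/d.
R_O = Q·(S₀ − S) − 1.42·P_X = 2879 − 1.42 × 505.8 = 2160 kg O₂/d.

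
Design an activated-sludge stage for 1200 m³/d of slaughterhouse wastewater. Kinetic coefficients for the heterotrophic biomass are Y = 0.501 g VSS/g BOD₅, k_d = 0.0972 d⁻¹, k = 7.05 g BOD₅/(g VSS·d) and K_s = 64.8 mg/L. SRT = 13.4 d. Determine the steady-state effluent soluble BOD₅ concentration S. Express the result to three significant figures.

Effluent substrate depends only on kinetics and SRT: S = K_s(1 + k_d θ_c) / [θ_c(Yk − k_d) − 1] = 64.8 × (1 + 0.0972 × 13.4) / [13.4 × (0.501 × 7.05 − 0.0972) − 1] = 149.2 / 45.03 = 3.314 mg/L.

S ≈ 3.31 mg/L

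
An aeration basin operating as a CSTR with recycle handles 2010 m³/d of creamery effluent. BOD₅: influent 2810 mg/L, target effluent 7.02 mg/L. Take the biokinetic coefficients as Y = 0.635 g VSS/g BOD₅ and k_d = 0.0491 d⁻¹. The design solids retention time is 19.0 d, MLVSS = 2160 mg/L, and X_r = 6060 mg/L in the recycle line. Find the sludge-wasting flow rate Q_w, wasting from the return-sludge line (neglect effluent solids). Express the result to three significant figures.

Q_w ≈ 305 m³/d

Rearranging the biomass balance for a CMAS with decay, V = Y·Q·ΔS·θ_c / [X·(1+k_d θ_c)] = 0.635 × 2010 × (2810 − 7.02) × 19.0 / [2160 × (1 + 0.0491 × 19.0)] = 6.8×10^7 / 4175 = 16281 m³.
Q_w = (V·X)/(θ_c X_r) = 16281 × 2160 / (19.0 × 6060) = 305.4 m³/d.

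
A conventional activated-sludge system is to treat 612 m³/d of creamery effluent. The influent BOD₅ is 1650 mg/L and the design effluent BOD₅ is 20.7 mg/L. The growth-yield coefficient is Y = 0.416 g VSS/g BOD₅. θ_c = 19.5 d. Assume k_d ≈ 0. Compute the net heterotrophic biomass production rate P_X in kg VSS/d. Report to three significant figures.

No decay correction is needed, so Y_obs = Y = 0.416.
Q·(S₀ − S) = 612 × (1650 − 20.7) × 10⁻³ = 997.1 kg/d removed.
Biomass produced: P_X = Y_obs·Q·ΔS = 0.4160 × 997.1 ≈ 414.8 kg VSS/d.

P_X ≈ 415 kg VSS/d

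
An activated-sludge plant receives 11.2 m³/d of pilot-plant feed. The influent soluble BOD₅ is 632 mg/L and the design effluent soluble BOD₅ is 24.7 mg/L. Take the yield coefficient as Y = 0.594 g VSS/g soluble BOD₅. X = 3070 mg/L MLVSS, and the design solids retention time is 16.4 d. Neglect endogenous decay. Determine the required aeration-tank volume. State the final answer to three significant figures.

With k_d = 0 the design equation reduces to V = Y Q (S₀−S) θ_c / X = 0.594 × 11.2 × (632 − 24.7) × 16.4 / 3070 = 21.58 m³.

V ≈ 21.6 m³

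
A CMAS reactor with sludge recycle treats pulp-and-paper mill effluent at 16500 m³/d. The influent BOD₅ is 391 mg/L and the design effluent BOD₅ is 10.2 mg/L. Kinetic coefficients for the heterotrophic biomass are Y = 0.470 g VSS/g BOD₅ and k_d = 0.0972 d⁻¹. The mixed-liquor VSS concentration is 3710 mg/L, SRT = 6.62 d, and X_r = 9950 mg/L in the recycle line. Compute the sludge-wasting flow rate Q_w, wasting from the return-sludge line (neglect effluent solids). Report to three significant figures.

Q_w ≈ 181 m³/d

Rearranging the biomass balance for a CMAS with decay, V = Y·Q·ΔS·θ_c / [X·(1+k_d θ_c)] = 0.470 × 16500 × (391 − 10.2) × 6.62 / [3710 × (1 + 0.0972 × 6.62)] = 1.95×10^7 / 6097 = 3206 m³.
θ_c = V·X/(Q_w·X_r) when wasting from the recycle, so Q_w = V·X/(θ_c·X_r) = 3206 × 3710 / (6.62 × 9950) = 180.6 m³/d.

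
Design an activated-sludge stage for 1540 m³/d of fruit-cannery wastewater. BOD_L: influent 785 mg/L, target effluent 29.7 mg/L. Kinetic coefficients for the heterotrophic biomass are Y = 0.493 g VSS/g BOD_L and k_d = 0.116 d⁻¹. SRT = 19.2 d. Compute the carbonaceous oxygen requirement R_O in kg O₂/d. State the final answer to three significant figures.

Y_obs = Y / (1 + k_d θ_c) = 0.493 / (1 + 0.116 × 19.2) = 0.493 / 3.227 = 0.1528.
Substrate removed = Q·(S₀ − S) = 1540 m³/d × (785 − 29.7) g/m³ = 1.16×10^6 g/d = 1163 kg/d.
Net sludge production P_X = 0.1528 × 1163 = 177.7 kg VSS/d.
R_O = Q·(S₀ − S) − 1.42·P_X = 1163 − 1.42 × 177.7 = 910.8 kg O₂/d.

R_O ≈ 911 kg O₂/d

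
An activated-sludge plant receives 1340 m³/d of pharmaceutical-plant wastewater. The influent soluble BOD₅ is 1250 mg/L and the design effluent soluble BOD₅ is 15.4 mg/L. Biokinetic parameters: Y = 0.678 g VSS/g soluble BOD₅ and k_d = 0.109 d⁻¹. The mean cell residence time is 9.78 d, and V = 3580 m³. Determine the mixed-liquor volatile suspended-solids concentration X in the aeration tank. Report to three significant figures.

X ≈ 1480 mg/L

X = Y·Q·ΔS·θ_c / [V·(1 + k_d θ_c)] = 0.678 × 1340 × (1250 − 15.4) × 9.78 / [3580 × (1 + 0.109 × 9.78)] = 1483 mg/L.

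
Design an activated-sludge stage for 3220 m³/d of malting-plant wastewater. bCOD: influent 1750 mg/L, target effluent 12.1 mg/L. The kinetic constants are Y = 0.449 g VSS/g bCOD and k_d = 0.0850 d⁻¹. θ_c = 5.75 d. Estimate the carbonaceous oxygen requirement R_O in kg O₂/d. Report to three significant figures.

R_O ≈ 3200 kg O₂/d

The observed yield is Y_obs = Y/(1 + k_d·θ_c) = 0.449 / (1 + 0.0850 × 5.75) = 0.449 / 1.489 = 0.3016 g VSS per g bCOD removed.
Substrate removed = Q·(S₀ − S) = 3220 m³/d × (1750 − 12.1) g/m³ = 5.6×10^6 g/d = 5596 kg/d.
Biomass synthesised: P_X = Y_obs × 5596 = 1688 kg VSS/d.
R_O = Q·ΔS − 1.42 P_X = 5596 − 2397 = 3199 kg O₂/d.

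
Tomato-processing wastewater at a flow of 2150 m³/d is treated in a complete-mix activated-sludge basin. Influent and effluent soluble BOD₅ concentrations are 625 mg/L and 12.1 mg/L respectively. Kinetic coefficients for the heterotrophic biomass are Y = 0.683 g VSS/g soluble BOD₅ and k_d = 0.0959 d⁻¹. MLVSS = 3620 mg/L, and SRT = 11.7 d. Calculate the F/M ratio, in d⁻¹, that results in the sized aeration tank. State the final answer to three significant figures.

F/M ≈ 0.271 d⁻¹

Rearranging the biomass balance for a CMAS with decay, V = Y·Q·ΔS·θ_c / [X·(1+k_d θ_c)] = 0.683 × 2150 × (625 − 12.1) × 11.7 / [3620 × (1 + 0.0959 × 11.7)] = 1.05×10^7 / 7682 = 1371 m³.
F/M = applied load / biomass = Q·S₀/(V·X) = 2150 × 625 / (1371 × 3620) = 0.2708 d⁻¹.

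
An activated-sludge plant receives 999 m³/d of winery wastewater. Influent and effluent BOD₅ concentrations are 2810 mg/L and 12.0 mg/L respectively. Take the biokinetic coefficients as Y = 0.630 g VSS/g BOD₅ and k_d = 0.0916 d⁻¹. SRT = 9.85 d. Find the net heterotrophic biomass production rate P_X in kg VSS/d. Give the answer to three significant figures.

Y_obs = Y / (1 + k_d θ_c) = 0.630 / (1 + 0.0916 × 9.85) = 0.630 / 1.902 = 0.3312.
Q·(S₀ − S) = 999 × (2810 − 12.0) × 10⁻³ = 2795 kg/d removed.
Biomass produced: P_X = Y_obs·Q·ΔS = 0.3312 × 2795 ≈ 925.7 kg VSS/d.

P_X ≈ 926 kg VSS/d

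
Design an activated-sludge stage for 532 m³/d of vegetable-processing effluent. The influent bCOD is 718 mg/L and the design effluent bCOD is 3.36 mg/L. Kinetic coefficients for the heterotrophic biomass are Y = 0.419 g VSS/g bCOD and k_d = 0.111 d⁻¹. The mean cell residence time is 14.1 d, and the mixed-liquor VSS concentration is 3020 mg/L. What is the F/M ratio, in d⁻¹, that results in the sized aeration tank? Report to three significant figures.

F/M ≈ 0.436 d⁻¹

From the SRT design equation V = Y Q (S₀−S) θ_c / [X (1 + k_d θ_c)] = 0.419 × 532 × (718 − 3.36) × 14.1 / [3020 × (1 + 0.111 × 14.1)] = 2.25×10^6 / 7747 = 289.9 m³.
Food-to-microorganism ratio F/M = Q S₀ / (V X) = 532 × 718 / (289.9 × 3020) = 0.4362 d⁻¹.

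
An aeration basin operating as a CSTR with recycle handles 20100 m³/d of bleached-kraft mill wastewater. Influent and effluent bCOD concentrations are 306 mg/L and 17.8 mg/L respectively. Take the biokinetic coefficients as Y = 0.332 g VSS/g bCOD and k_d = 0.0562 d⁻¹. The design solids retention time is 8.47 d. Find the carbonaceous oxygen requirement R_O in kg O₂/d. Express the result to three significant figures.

R_O ≈ 3940 kg O₂/d

The observed yield is Y_obs = Y/(1 + k_d·θ_c) = 0.332 / (1 + 0.0562 × 8.47) = 0.332 / 1.476 = 0.2249 g VSS per g bCOD removed.
ΔS = 306 − 17.8 = 288.2 mg/L, so the substrate removal rate is 20100 × 288.2/1000 = 5793 kg bCOD/d.
Net sludge production P_X = 0.2249 × 5793 = 1303 kg VSS/d.
Carbonaceous O₂ demand = substrate oxidised − cell-mass equivalent = 5793 − 1.42 × 1303 = 3943 kg O₂/d.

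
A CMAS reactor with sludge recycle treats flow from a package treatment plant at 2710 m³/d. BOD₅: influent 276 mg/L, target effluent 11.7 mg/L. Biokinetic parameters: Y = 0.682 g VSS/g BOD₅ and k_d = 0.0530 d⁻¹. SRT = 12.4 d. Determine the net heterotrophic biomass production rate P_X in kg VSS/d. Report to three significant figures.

Correct the yield for decay: Y_obs = Y/(1 + k_d θ_c) = 0.682 / (1 + 0.0530 × 12.4) = 0.682 / 1.657 = 0.4115.
Q·(S₀ − S) = 2710 × (276 − 11.7) × 10⁻³ = 716.3 kg/d removed.
Net biomass production P_X = Y_obs × Q·(S₀ − S) = 0.4115 × 716.3 = 294.8 kg VSS/d.

P_X ≈ 295 kg VSS/d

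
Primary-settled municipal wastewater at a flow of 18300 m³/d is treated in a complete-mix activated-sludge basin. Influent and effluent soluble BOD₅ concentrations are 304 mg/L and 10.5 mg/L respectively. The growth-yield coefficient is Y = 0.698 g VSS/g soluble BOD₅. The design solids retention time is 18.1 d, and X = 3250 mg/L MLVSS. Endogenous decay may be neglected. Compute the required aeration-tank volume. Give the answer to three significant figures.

V ≈ 20900 m³

V·X = Y·Q·ΔS·θ_c gives V = 0.698 × 18300 × (304 − 10.5) × 18.1 / 3250 = 20879 m³.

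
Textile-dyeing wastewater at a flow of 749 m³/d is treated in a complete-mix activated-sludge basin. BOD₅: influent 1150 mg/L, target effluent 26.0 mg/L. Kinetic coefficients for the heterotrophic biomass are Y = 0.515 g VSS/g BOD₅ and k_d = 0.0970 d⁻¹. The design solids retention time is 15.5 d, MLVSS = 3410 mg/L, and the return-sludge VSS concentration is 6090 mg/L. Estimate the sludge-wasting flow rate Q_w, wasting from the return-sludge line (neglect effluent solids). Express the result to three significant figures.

Q_w ≈ 28.4 m³/d

Rearranging the biomass balance for a CMAS with decay, V = Y·Q·ΔS·θ_c / [X·(1+k_d θ_c)] = 0.515 × 749 × (1150 − 26.0) × 15.5 / [3410 × (1 + 0.0970 × 15.5)] = 6.72×10^6 / 8537 = 787.2 m³.
θ_c = V·X/(Q_w·X_r) when wasting from the recycle, so Q_w = V·X/(θ_c·X_r) = 787.2 × 3410 / (15.5 × 6090) = 28.44 m³/d.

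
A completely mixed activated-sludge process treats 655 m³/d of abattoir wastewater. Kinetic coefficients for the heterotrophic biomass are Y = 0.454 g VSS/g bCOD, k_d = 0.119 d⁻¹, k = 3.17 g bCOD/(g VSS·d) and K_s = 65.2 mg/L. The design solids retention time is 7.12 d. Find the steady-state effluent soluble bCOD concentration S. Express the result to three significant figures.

For a completely mixed reactor with recycle the Lawrence–McCarty relation gives S = K_s·(1 + k_d·θ_c) / [θ_c·(Y·k − k_d) − 1] = 65.2 × (1 + 0.119 × 7.12) / [7.12 × (0.454 × 3.17 − 0.119) − 1] = 120.4 / 8.400 = 14.34 mg/L.

S ≈ 14.3 mg/L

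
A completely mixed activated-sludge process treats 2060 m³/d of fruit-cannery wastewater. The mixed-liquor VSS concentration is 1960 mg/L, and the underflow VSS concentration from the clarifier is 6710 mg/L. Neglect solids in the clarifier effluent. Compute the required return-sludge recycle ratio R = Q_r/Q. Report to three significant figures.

Solids balance on the clarifier gives (1+R)X = R·X_r, so R = X/(X_r − X) = 1960 / (6710 − 1960) = 0.4126.

R ≈ 0.413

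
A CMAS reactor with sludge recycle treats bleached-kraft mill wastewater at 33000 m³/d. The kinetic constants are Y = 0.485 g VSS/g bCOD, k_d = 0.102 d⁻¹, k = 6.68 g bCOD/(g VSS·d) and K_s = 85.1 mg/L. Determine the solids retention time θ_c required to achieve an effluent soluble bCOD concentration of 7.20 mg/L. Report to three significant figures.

θ_c ≈ 6.63 d

At the target effluent, Y k S/(K_s+S) = 0.485×6.68×7.20/92.30 = 0.2527 d⁻¹.
1/θ_c = 0.2527 − 0.102 = 0.1507 d⁻¹, so θ_c = 6.635 d.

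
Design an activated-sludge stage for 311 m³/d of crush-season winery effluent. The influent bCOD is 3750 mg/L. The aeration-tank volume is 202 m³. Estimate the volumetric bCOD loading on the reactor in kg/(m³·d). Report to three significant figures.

L_v = Q S₀ / V = 311 × 3750 × 10⁻³ / 202.0 = 5.774 kg/(m³·d).

L_v ≈ 5.77 kg bCOD/(m³·d)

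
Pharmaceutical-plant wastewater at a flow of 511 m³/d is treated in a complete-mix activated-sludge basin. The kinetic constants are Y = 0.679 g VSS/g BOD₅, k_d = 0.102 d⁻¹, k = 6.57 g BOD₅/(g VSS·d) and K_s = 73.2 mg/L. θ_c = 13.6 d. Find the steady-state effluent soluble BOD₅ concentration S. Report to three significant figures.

S ≈ 3.00 mg/L

For a completely mixed reactor with recycle the Lawrence–McCarty relation gives S = K_s·(1 + k_d·θ_c) / [θ_c·(Y·k − k_d) − 1] = 73.2 × (1 + 0.102 × 13.6) / [13.6 × (0.679 × 6.57 − 0.102) − 1] = 174.7 / 58.28 = 2.998 mg/L.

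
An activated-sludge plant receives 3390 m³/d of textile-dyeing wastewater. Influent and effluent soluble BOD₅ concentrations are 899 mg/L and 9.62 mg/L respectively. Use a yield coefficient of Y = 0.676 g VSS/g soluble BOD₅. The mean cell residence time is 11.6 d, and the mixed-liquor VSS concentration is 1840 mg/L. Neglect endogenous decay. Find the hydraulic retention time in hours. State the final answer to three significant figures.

τ ≈ 91.0 h

With k_d = 0 the design equation reduces to V = Y Q (S₀−S) θ_c / X = 0.676 × 3390 × (899 − 9.62) × 11.6 / 1840 = 12849 m³.
τ = V/Q = 12849/3390 = 3.790 d, or 90.97 h.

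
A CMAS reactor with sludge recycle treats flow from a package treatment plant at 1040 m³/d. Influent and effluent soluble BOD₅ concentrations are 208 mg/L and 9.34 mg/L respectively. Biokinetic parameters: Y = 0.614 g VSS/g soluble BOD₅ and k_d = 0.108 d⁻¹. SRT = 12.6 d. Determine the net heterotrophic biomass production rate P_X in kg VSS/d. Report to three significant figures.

The observed yield is Y_obs = Y/(1 + k_d·θ_c) = 0.614 / (1 + 0.108 × 12.6) = 0.614 / 2.361 = 0.2601 g VSS per g soluble BOD₅ removed.
Q·(S₀ − S) = 1040 × (208 − 9.34) × 10⁻³ = 206.6 kg/d removed.
Net biomass production P_X = Y_obs × Q·(S₀ − S) = 0.2601 × 206.6 = 53.73 kg VSS/d.

P_X ≈ 53.7 kg VSS/d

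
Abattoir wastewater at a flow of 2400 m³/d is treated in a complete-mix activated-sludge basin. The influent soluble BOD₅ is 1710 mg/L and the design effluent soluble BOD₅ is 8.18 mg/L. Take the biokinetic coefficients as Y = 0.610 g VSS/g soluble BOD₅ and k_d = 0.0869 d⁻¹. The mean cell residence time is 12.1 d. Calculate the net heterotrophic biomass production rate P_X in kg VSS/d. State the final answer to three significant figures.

P_X ≈ 1210 kg VSS/d

Correct the yield for decay: Y_obs = Y/(1 + k_d θ_c) = 0.610 / (1 + 0.0869 × 12.1) = 0.610 / 2.051 = 0.2973.
ΔS = 1710 − 8.18 = 1702 mg/L, so the substrate removal rate is 2400 × 1702/1000 = 4084 kg soluble BOD₅/d.
So the net sludge growth is P_X = 0.2973 × 4084 = 1214 kg VSS/d.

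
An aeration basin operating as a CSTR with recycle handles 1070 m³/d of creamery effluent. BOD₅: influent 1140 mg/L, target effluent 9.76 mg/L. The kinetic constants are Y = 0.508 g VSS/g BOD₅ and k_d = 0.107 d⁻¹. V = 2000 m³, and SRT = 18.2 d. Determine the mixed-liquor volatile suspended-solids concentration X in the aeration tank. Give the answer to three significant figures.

Solving the biomass balance for X: X = Y Q (S₀−S) θ_c / [V (1+k_d θ_c)] = 0.508 × 1070 × (1140 − 9.76) × 18.2 / [2000 × (1 + 0.107 × 18.2)] = 1897 mg/L.

X ≈ 1900 mg/L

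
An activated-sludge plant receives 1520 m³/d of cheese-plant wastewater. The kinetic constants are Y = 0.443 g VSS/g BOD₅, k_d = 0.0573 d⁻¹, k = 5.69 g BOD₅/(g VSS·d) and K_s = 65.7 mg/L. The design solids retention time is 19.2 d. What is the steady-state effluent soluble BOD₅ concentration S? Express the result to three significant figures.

For a completely mixed reactor with recycle the Lawrence–McCarty relation gives S = K_s·(1 + k_d·θ_c) / [θ_c·(Y·k − k_d) − 1] = 65.7 × (1 + 0.0573 × 19.2) / [19.2 × (0.443 × 5.69 − 0.0573) − 1] = 138.0 / 46.30 = 2.980 mg/L.

S ≈ 2.98 mg/L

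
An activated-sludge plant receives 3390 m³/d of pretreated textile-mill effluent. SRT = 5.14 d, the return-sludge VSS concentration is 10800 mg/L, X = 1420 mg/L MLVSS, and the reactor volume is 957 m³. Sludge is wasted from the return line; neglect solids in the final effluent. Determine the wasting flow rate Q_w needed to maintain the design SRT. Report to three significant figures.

Q_w ≈ 24.5 m³/d

Wasting from the return line (neglecting effluent solids): Q_w = V·X / (θ_c·X_r) = 957.0 × 1420 / (5.14 × 10800) = 24.48 m³/d.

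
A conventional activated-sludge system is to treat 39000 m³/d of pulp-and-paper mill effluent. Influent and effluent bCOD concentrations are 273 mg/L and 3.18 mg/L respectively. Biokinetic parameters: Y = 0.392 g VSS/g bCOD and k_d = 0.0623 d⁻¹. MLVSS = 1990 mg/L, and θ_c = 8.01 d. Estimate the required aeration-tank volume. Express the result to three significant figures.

Steady-state biomass mass balance: V·X·(1 + k_d·θ_c) = Y·Q·(S₀ − S)·θ_c, so V = 0.392 × 39000 × (273 − 3.18) × 8.01 / [1990 × (1 + 0.0623 × 8.01)] = 3.3×10^7 / 2983 = 11076 m³.

V ≈ 11100 m³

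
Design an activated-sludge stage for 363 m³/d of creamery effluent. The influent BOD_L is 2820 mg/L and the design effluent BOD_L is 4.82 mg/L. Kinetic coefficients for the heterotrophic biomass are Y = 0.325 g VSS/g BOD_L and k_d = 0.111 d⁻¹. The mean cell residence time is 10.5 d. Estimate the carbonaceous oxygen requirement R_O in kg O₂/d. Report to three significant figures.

Observed yield with endogenous decay: Y_obs = Y / (1 + k_d·θ_c) = 0.325 / (1 + 0.111 × 10.5) = 0.325 / 2.165 = 0.1501 g VSS/g BOD_L.
Q·(S₀ − S) = 363 × (2820 − 4.82) × 10⁻³ = 1022 kg/d removed.
P_X = Y_obs·Q·(S₀ − S) = 0.1501 × 1022 = 153.4 kg VSS/d.
R_O = Q·(S₀ − S) − 1.42·P_X = 1022 − 1.42 × 153.4 = 804.1 kg O₂/d.

R_O ≈ 804 kg O₂/d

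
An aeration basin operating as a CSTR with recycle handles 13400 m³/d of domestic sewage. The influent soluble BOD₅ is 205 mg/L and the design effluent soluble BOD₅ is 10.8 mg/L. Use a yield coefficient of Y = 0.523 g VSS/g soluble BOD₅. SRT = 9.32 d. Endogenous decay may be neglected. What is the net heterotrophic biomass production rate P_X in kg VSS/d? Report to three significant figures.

Since k_d ≈ 0, Y_obs = Y = 0.523 g VSS/g soluble BOD₅.
ΔS = 205 − 10.8 = 194.2 mg/L, so the substrate removal rate is 13400 × 194.2/1000 = 2602 kg soluble BOD₅/d.
P_X = Y_obs · Q(S₀ − S) = 0.5230 × 2602 = 1361 kg VSS/d.

P_X ≈ 1360 kg VSS/d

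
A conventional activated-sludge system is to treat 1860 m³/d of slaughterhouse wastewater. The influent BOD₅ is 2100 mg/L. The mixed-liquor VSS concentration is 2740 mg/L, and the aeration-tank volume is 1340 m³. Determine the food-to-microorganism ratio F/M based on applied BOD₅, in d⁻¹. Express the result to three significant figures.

F/M = Q·S₀ / (V·X) = 1860 × 2100 / (1340 × 2740) = 1.064 g BOD₅·(g VSS·d)⁻¹.

F/M ≈ 1.06 d⁻¹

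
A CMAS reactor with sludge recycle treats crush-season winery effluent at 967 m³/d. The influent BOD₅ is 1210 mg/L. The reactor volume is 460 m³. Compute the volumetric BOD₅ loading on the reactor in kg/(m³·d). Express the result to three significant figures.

L_v ≈ 2.54 kg BOD₅/(m³·d)

Volumetric loading L_v = Q·S₀ / V = 967 × 1210 g/m³ / 460.0 m³ = 2544 g/(m³·d) = 2.544 kg BOD₅/(m³·d).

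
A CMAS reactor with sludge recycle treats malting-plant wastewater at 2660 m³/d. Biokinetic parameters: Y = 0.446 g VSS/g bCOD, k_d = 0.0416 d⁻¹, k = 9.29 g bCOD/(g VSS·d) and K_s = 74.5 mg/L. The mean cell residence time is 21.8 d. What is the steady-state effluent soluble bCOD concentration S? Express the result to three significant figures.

S ≈ 1.61 mg/L

For a completely mixed reactor with recycle the Lawrence–McCarty relation gives S = K_s·(1 + k_d·θ_c) / [θ_c·(Y·k − k_d) − 1] = 74.5 × (1 + 0.0416 × 21.8) / [21.8 × (0.446 × 9.29 − 0.0416) − 1] = 142.1 / 88.42 = 1.607 mg/L.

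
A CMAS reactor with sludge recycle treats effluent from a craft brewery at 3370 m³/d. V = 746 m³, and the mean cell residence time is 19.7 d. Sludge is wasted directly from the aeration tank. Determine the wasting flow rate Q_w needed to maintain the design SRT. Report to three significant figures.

With mixed-liquor wasting, θ_c = V/Q_w, so Q_w = V/θ_c = 746.0/19.7 = 37.87 m³/d.

Q_w ≈ 37.9 m³/d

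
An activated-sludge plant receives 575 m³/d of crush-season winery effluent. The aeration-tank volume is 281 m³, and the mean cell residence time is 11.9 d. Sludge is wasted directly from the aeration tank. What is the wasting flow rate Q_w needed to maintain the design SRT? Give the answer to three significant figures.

Q_w ≈ 23.6 m³/d

Wasting from the aeration tank: Q_w = V / θ_c = 281.0 / 11.9 = 23.61 m³/d.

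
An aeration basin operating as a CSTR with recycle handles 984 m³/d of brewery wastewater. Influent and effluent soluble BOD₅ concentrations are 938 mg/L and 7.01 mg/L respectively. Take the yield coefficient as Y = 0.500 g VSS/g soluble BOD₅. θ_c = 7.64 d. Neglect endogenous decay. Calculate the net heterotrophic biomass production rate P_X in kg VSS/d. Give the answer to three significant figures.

P_X ≈ 458 kg VSS/d

With endogenous decay neglected, the observed yield equals the true yield: Y_obs = Y = 0.500 g VSS/g soluble BOD₅.
Q·(S₀ − S) = 984 × (938 − 7.01) × 10⁻³ = 916.1 kg/d removed.
Biomass produced: P_X = Y_obs·Q·ΔS = 0.5000 × 916.1 ≈ 458.0 kg VSS/d.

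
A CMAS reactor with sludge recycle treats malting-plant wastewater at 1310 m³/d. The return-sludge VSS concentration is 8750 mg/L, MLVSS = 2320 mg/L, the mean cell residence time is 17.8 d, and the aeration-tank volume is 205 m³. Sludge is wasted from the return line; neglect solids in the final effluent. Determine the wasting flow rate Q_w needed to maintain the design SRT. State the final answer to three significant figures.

Q_w ≈ 3.05 m³/d

Q_w = (V·X)/(θ_c X_r) = 205.0 × 2320 / (17.8 × 8750) = 3.054 m³/d.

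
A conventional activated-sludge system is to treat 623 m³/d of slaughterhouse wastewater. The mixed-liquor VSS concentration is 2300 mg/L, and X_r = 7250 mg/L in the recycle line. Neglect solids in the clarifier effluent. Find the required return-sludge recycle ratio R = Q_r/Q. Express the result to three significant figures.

R ≈ 0.465

R = Q_r/Q = X/(X_r − X) = 2300 / (7250 − 2300) = 0.4646.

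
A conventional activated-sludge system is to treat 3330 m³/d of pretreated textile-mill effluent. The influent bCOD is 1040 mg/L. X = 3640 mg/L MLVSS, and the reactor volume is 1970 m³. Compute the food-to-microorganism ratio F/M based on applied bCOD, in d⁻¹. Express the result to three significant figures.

F/M ≈ 0.483 d⁻¹

Food-to-microorganism ratio F/M = Q S₀ / (V X) = 3330 × 1040 / (1970 × 3640) = 0.4830 d⁻¹.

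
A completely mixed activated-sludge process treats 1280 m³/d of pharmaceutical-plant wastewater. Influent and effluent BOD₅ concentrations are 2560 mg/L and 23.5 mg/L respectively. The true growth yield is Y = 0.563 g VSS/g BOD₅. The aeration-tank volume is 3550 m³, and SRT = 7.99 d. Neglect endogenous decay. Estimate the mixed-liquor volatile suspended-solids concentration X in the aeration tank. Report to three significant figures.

X ≈ 4110 mg/L

X = Y·Q·ΔS·θ_c / V = 0.563 × 1280 × (2560 − 23.5) × 7.99 / 3550 = 4114 mg/L.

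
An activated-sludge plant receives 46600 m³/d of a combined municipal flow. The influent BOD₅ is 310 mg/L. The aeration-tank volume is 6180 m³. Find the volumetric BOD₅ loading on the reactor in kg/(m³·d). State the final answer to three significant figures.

L_v ≈ 2.34 kg BOD₅/(m³·d)

Volumetric loading L_v = Q·S₀ / V = 46600 × 310 g/m³ / 6180 m³ = 2338 g/(m³·d) = 2.338 kg BOD₅/(m³·d).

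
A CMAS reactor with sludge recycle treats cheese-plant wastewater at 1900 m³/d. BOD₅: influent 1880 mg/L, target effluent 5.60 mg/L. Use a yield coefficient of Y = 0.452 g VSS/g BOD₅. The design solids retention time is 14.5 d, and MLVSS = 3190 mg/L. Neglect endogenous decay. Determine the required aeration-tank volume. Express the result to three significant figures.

With k_d = 0 the design equation reduces to V = Y Q (S₀−S) θ_c / X = 0.452 × 1900 × (1880 − 5.60) × 14.5 / 3190 = 7317 m³.

V ≈ 7320 m³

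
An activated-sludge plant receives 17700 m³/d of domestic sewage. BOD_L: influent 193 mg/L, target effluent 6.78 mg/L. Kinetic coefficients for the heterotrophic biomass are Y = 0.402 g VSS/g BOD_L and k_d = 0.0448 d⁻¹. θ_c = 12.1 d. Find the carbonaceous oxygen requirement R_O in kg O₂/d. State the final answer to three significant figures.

The observed yield is Y_obs = Y/(1 + k_d·θ_c) = 0.402 / (1 + 0.0448 × 12.1) = 0.402 / 1.542 = 0.2607 g VSS per g BOD_L removed.
Mass of BOD_L removed per day: Q(S₀ − S) = 17700 × 186.2 g/m³ = 3296 kg/d.
Net sludge production P_X = 0.2607 × 3296 = 859.2 kg VSS/d.
R_O = Q·ΔS − 1.42 P_X = 3296 − 1220 = 2076 kg O₂/d.

R_O ≈ 2080 kg O₂/d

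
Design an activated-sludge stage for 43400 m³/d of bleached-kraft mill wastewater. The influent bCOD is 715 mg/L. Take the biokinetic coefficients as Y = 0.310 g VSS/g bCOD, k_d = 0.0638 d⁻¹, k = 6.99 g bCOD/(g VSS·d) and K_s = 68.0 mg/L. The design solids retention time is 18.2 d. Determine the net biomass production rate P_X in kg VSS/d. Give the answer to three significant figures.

P_X ≈ 4430 kg VSS/d

For a completely mixed reactor with recycle the Lawrence–McCarty relation gives S = K_s·(1 + k_d·θ_c) / [θ_c·(Y·k − k_d) − 1] = 68.0 × (1 + 0.0638 × 18.2) / [18.2 × (0.310 × 6.99 − 0.0638) − 1] = 147.0 / 37.28 = 3.942 mg/L.
Observed yield with endogenous decay: Y_obs = Y / (1 + k_d·θ_c) = 0.310 / (1 + 0.0638 × 18.2) = 0.310 / 2.161 = 0.1434 g VSS/g bCOD.
Substrate removed = Q·(S₀ − S) = 43400 m³/d × (715 − 3.94) g/m³ = 3.09×10^7 g/d = 30860 kg/d.
P_X = Y_obs · Q(S₀ − S) = 0.1434 × 30860 = 4427 kg VSS/d.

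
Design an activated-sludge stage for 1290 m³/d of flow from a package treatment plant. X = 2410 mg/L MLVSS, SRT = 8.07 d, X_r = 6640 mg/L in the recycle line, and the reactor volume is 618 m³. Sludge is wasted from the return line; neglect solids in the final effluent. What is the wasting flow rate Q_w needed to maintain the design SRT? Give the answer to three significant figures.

Q_w ≈ 27.8 m³/d

θ_c = V·X/(Q_w·X_r) when wasting from the recycle, so Q_w = V·X/(θ_c·X_r) = 618.0 × 2410 / (8.07 × 6640) = 27.79 m³/d.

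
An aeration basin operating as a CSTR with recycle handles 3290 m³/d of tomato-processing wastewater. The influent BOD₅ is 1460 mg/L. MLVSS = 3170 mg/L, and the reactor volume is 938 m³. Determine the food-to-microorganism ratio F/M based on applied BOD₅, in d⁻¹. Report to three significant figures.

Food-to-microorganism ratio F/M = Q S₀ / (V X) = 3290 × 1460 / (938.0 × 3170) = 1.615 d⁻¹.

F/M ≈ 1.62 d⁻¹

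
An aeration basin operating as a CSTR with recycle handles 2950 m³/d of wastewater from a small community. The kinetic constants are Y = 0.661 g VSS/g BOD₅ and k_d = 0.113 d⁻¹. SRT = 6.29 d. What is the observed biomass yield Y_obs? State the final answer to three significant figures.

Y_obs ≈ 0.386 g VSS/g BOD₅

Observed yield with endogenous decay: Y_obs = Y / (1 + k_d·θ_c) = 0.661 / (1 + 0.113 × 6.29) = 0.661 / 1.711 = 0.3864 g VSS/g BOD₅.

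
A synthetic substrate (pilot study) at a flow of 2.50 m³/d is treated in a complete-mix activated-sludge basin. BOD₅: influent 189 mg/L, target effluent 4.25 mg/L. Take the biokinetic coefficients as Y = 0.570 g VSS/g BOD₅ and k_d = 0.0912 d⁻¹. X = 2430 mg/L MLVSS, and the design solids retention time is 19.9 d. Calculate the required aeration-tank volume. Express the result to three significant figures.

From the SRT design equation V = Y Q (S₀−S) θ_c / [X (1 + k_d θ_c)] = 0.570 × 2.50 × (189 − 4.25) × 19.9 / [2430 × (1 + 0.0912 × 19.9)] = 5.24×10^3 / 6840 = 0.7659 m³.

V ≈ 0.766 m³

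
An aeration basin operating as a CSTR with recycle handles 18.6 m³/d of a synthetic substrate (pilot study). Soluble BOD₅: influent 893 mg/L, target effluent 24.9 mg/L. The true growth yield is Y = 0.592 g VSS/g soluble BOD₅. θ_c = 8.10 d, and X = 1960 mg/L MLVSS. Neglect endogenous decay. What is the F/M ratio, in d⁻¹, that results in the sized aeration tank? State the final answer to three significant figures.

F/M ≈ 0.215 d⁻¹

Biomass mass balance (decay neglected): V·X = Y·Q·(S₀ − S)·θ_c, so V = 0.592 × 18.6 × (893 − 24.9) × 8.10 / 1960 = 39.50 m³.
F/M = applied load / biomass = Q·S₀/(V·X) = 18.6 × 893 / (39.50 × 1960) = 0.2145 d⁻¹.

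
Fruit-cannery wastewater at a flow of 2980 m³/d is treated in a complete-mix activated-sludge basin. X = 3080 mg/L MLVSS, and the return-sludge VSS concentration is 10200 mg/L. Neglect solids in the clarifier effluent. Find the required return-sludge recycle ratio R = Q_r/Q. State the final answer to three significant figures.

R = Q_r/Q = X/(X_r − X) = 3080 / (10200 − 3080) = 0.4326.

R ≈ 0.433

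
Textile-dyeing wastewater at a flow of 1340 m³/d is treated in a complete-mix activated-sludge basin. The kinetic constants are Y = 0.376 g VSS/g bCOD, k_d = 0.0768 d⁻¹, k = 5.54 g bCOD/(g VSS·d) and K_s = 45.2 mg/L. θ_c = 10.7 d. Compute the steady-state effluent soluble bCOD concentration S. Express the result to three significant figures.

For a completely mixed reactor with recycle the Lawrence–McCarty relation gives S = K_s·(1 + k_d·θ_c) / [θ_c·(Y·k − k_d) − 1] = 45.2 × (1 + 0.0768 × 10.7) / [10.7 × (0.376 × 5.54 − 0.0768) − 1] = 82.34 / 20.47 = 4.023 mg/L.

S ≈ 4.02 mg/L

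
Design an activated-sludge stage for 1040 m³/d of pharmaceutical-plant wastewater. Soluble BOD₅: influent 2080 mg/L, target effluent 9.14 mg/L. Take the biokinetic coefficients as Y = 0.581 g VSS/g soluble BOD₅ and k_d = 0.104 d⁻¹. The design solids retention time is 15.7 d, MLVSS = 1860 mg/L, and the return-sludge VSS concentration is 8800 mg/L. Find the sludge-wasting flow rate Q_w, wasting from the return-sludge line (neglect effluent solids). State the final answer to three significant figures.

Q_w ≈ 54.0 m³/d

Rearranging the biomass balance for a CMAS with decay, V = Y·Q·ΔS·θ_c / [X·(1+k_d θ_c)] = 0.581 × 1040 × (2080 − 9.14) × 15.7 / [1860 × (1 + 0.104 × 15.7)] = 1.96×10^7 / 4897 = 4012 m³.
Wasting from the return line (neglecting effluent solids): Q_w = V·X / (θ_c·X_r) = 4012 × 1860 / (15.7 × 8800) = 54.01 m³/d.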